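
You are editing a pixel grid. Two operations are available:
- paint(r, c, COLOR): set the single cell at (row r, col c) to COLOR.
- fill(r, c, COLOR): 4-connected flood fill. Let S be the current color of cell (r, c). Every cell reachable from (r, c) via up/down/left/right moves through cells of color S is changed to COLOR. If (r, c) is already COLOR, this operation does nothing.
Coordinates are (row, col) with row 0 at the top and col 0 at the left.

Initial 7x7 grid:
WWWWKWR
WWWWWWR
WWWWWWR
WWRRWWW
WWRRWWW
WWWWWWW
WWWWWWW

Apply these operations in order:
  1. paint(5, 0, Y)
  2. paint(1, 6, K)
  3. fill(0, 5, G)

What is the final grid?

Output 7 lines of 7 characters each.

After op 1 paint(5,0,Y):
WWWWKWR
WWWWWWR
WWWWWWR
WWRRWWW
WWRRWWW
YWWWWWW
WWWWWWW
After op 2 paint(1,6,K):
WWWWKWR
WWWWWWK
WWWWWWR
WWRRWWW
WWRRWWW
YWWWWWW
WWWWWWW
After op 3 fill(0,5,G) [40 cells changed]:
GGGGKGR
GGGGGGK
GGGGGGR
GGRRGGG
GGRRGGG
YGGGGGG
GGGGGGG

Answer: GGGGKGR
GGGGGGK
GGGGGGR
GGRRGGG
GGRRGGG
YGGGGGG
GGGGGGG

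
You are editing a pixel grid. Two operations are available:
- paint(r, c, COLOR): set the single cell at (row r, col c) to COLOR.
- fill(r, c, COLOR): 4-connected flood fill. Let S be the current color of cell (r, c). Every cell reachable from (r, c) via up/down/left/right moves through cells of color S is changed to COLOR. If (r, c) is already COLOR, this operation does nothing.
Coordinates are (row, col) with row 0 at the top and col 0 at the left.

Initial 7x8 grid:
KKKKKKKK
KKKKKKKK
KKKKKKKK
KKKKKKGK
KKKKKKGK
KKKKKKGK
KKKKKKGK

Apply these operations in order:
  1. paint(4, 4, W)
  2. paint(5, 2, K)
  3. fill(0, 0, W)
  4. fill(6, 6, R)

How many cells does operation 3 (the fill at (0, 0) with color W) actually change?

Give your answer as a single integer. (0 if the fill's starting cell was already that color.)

After op 1 paint(4,4,W):
KKKKKKKK
KKKKKKKK
KKKKKKKK
KKKKKKGK
KKKKWKGK
KKKKKKGK
KKKKKKGK
After op 2 paint(5,2,K):
KKKKKKKK
KKKKKKKK
KKKKKKKK
KKKKKKGK
KKKKWKGK
KKKKKKGK
KKKKKKGK
After op 3 fill(0,0,W) [51 cells changed]:
WWWWWWWW
WWWWWWWW
WWWWWWWW
WWWWWWGW
WWWWWWGW
WWWWWWGW
WWWWWWGW

Answer: 51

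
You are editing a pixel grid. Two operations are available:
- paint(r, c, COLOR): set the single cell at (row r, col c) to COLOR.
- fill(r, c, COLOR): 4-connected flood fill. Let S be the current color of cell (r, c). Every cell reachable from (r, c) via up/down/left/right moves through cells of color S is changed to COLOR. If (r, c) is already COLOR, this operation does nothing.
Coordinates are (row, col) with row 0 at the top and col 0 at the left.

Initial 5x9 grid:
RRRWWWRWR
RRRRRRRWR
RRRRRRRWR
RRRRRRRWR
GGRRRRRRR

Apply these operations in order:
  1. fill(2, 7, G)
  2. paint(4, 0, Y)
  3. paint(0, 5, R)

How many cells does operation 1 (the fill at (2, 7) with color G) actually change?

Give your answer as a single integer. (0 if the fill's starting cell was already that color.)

Answer: 4

Derivation:
After op 1 fill(2,7,G) [4 cells changed]:
RRRWWWRGR
RRRRRRRGR
RRRRRRRGR
RRRRRRRGR
GGRRRRRRR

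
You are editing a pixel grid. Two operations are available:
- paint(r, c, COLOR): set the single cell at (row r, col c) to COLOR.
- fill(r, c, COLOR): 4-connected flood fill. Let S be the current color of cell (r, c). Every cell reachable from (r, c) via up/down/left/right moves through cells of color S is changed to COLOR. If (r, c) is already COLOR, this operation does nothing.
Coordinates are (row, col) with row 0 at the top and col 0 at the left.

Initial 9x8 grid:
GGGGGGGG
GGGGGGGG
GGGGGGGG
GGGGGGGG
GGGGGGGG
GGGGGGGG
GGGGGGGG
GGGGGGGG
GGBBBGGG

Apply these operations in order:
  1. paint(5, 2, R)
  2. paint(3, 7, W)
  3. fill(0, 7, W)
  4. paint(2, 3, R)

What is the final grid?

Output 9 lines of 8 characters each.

After op 1 paint(5,2,R):
GGGGGGGG
GGGGGGGG
GGGGGGGG
GGGGGGGG
GGGGGGGG
GGRGGGGG
GGGGGGGG
GGGGGGGG
GGBBBGGG
After op 2 paint(3,7,W):
GGGGGGGG
GGGGGGGG
GGGGGGGG
GGGGGGGW
GGGGGGGG
GGRGGGGG
GGGGGGGG
GGGGGGGG
GGBBBGGG
After op 3 fill(0,7,W) [67 cells changed]:
WWWWWWWW
WWWWWWWW
WWWWWWWW
WWWWWWWW
WWWWWWWW
WWRWWWWW
WWWWWWWW
WWWWWWWW
WWBBBWWW
After op 4 paint(2,3,R):
WWWWWWWW
WWWWWWWW
WWWRWWWW
WWWWWWWW
WWWWWWWW
WWRWWWWW
WWWWWWWW
WWWWWWWW
WWBBBWWW

Answer: WWWWWWWW
WWWWWWWW
WWWRWWWW
WWWWWWWW
WWWWWWWW
WWRWWWWW
WWWWWWWW
WWWWWWWW
WWBBBWWW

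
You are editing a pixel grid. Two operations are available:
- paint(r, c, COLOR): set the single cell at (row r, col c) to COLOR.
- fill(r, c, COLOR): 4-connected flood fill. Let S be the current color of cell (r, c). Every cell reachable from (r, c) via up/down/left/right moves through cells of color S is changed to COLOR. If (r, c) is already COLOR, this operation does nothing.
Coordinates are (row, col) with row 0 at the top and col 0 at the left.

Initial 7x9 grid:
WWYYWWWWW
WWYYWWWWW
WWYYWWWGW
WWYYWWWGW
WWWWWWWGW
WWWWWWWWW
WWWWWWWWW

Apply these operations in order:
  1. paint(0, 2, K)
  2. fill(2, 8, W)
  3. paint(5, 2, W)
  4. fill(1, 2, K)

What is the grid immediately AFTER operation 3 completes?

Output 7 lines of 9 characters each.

Answer: WWKYWWWWW
WWYYWWWWW
WWYYWWWGW
WWYYWWWGW
WWWWWWWGW
WWWWWWWWW
WWWWWWWWW

Derivation:
After op 1 paint(0,2,K):
WWKYWWWWW
WWYYWWWWW
WWYYWWWGW
WWYYWWWGW
WWWWWWWGW
WWWWWWWWW
WWWWWWWWW
After op 2 fill(2,8,W) [0 cells changed]:
WWKYWWWWW
WWYYWWWWW
WWYYWWWGW
WWYYWWWGW
WWWWWWWGW
WWWWWWWWW
WWWWWWWWW
After op 3 paint(5,2,W):
WWKYWWWWW
WWYYWWWWW
WWYYWWWGW
WWYYWWWGW
WWWWWWWGW
WWWWWWWWW
WWWWWWWWW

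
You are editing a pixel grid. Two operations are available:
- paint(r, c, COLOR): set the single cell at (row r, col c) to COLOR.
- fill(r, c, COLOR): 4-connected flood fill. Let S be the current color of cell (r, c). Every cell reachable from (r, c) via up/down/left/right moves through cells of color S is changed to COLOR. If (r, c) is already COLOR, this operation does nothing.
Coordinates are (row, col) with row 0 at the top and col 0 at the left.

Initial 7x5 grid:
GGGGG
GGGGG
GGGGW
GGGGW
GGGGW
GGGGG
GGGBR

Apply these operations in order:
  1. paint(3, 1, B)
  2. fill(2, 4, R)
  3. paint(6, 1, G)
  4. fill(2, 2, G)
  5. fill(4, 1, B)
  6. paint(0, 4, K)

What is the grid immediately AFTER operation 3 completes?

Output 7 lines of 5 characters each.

Answer: GGGGG
GGGGG
GGGGR
GBGGR
GGGGR
GGGGG
GGGBR

Derivation:
After op 1 paint(3,1,B):
GGGGG
GGGGG
GGGGW
GBGGW
GGGGW
GGGGG
GGGBR
After op 2 fill(2,4,R) [3 cells changed]:
GGGGG
GGGGG
GGGGR
GBGGR
GGGGR
GGGGG
GGGBR
After op 3 paint(6,1,G):
GGGGG
GGGGG
GGGGR
GBGGR
GGGGR
GGGGG
GGGBR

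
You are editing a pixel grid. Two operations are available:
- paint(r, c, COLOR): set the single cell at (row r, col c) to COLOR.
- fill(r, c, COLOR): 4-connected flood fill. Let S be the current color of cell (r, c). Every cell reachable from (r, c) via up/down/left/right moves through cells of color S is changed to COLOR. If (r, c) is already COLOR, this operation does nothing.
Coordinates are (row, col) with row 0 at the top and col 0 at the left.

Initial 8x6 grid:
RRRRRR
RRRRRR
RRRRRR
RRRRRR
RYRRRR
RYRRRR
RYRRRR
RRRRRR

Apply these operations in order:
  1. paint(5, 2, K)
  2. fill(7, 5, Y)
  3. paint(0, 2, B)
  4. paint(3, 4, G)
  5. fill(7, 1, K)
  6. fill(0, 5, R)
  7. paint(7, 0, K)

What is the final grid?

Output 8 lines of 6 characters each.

Answer: RRBRRR
RRRRRR
RRRRRR
RRRRGR
RRRRRR
RRRRRR
RRRRRR
KRRRRR

Derivation:
After op 1 paint(5,2,K):
RRRRRR
RRRRRR
RRRRRR
RRRRRR
RYRRRR
RYKRRR
RYRRRR
RRRRRR
After op 2 fill(7,5,Y) [44 cells changed]:
YYYYYY
YYYYYY
YYYYYY
YYYYYY
YYYYYY
YYKYYY
YYYYYY
YYYYYY
After op 3 paint(0,2,B):
YYBYYY
YYYYYY
YYYYYY
YYYYYY
YYYYYY
YYKYYY
YYYYYY
YYYYYY
After op 4 paint(3,4,G):
YYBYYY
YYYYYY
YYYYYY
YYYYGY
YYYYYY
YYKYYY
YYYYYY
YYYYYY
After op 5 fill(7,1,K) [45 cells changed]:
KKBKKK
KKKKKK
KKKKKK
KKKKGK
KKKKKK
KKKKKK
KKKKKK
KKKKKK
After op 6 fill(0,5,R) [46 cells changed]:
RRBRRR
RRRRRR
RRRRRR
RRRRGR
RRRRRR
RRRRRR
RRRRRR
RRRRRR
After op 7 paint(7,0,K):
RRBRRR
RRRRRR
RRRRRR
RRRRGR
RRRRRR
RRRRRR
RRRRRR
KRRRRR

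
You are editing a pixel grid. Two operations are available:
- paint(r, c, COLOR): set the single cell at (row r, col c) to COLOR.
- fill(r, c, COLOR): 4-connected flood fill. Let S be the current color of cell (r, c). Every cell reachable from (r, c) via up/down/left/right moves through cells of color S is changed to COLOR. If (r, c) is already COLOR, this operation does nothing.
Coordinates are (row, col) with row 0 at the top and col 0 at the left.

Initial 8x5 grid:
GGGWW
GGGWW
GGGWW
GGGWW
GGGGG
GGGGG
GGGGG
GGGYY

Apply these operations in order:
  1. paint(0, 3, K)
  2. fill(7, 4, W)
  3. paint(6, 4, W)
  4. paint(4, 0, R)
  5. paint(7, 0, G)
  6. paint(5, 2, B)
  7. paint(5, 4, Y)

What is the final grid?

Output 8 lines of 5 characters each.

After op 1 paint(0,3,K):
GGGKW
GGGWW
GGGWW
GGGWW
GGGGG
GGGGG
GGGGG
GGGYY
After op 2 fill(7,4,W) [2 cells changed]:
GGGKW
GGGWW
GGGWW
GGGWW
GGGGG
GGGGG
GGGGG
GGGWW
After op 3 paint(6,4,W):
GGGKW
GGGWW
GGGWW
GGGWW
GGGGG
GGGGG
GGGGW
GGGWW
After op 4 paint(4,0,R):
GGGKW
GGGWW
GGGWW
GGGWW
RGGGG
GGGGG
GGGGW
GGGWW
After op 5 paint(7,0,G):
GGGKW
GGGWW
GGGWW
GGGWW
RGGGG
GGGGG
GGGGW
GGGWW
After op 6 paint(5,2,B):
GGGKW
GGGWW
GGGWW
GGGWW
RGGGG
GGBGG
GGGGW
GGGWW
After op 7 paint(5,4,Y):
GGGKW
GGGWW
GGGWW
GGGWW
RGGGG
GGBGY
GGGGW
GGGWW

Answer: GGGKW
GGGWW
GGGWW
GGGWW
RGGGG
GGBGY
GGGGW
GGGWW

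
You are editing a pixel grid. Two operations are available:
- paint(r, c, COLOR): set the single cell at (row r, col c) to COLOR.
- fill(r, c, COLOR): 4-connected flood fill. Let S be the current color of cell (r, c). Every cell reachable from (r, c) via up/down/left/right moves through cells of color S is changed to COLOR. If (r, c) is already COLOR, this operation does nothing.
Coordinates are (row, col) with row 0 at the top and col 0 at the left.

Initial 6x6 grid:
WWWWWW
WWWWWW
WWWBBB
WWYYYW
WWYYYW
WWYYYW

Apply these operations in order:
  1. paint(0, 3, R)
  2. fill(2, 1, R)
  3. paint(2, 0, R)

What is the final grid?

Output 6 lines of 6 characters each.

Answer: RRRRRR
RRRRRR
RRRBBB
RRYYYW
RRYYYW
RRYYYW

Derivation:
After op 1 paint(0,3,R):
WWWRWW
WWWWWW
WWWBBB
WWYYYW
WWYYYW
WWYYYW
After op 2 fill(2,1,R) [20 cells changed]:
RRRRRR
RRRRRR
RRRBBB
RRYYYW
RRYYYW
RRYYYW
After op 3 paint(2,0,R):
RRRRRR
RRRRRR
RRRBBB
RRYYYW
RRYYYW
RRYYYW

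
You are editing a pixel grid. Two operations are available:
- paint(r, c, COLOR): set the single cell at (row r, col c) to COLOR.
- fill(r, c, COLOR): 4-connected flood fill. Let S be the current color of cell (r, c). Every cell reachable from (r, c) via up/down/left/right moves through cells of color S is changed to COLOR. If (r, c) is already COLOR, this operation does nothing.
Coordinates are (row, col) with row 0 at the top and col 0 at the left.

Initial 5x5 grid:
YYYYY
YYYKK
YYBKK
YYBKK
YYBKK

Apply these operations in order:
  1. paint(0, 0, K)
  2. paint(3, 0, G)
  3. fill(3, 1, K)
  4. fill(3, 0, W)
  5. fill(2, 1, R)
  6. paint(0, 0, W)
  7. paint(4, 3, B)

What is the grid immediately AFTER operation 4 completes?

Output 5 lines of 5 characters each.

After op 1 paint(0,0,K):
KYYYY
YYYKK
YYBKK
YYBKK
YYBKK
After op 2 paint(3,0,G):
KYYYY
YYYKK
YYBKK
GYBKK
YYBKK
After op 3 fill(3,1,K) [12 cells changed]:
KKKKK
KKKKK
KKBKK
GKBKK
KKBKK
After op 4 fill(3,0,W) [1 cells changed]:
KKKKK
KKKKK
KKBKK
WKBKK
KKBKK

Answer: KKKKK
KKKKK
KKBKK
WKBKK
KKBKK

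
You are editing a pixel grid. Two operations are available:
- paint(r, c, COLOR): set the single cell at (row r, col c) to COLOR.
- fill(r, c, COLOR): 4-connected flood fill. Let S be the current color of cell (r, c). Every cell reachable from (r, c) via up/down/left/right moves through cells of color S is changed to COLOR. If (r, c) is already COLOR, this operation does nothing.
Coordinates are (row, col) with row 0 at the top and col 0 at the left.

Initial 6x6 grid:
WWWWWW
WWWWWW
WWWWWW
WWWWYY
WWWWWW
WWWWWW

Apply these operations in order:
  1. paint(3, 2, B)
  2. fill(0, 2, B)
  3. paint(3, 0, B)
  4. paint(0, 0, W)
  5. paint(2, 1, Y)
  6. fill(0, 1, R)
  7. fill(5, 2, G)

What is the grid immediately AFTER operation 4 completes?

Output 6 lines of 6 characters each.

After op 1 paint(3,2,B):
WWWWWW
WWWWWW
WWWWWW
WWBWYY
WWWWWW
WWWWWW
After op 2 fill(0,2,B) [33 cells changed]:
BBBBBB
BBBBBB
BBBBBB
BBBBYY
BBBBBB
BBBBBB
After op 3 paint(3,0,B):
BBBBBB
BBBBBB
BBBBBB
BBBBYY
BBBBBB
BBBBBB
After op 4 paint(0,0,W):
WBBBBB
BBBBBB
BBBBBB
BBBBYY
BBBBBB
BBBBBB

Answer: WBBBBB
BBBBBB
BBBBBB
BBBBYY
BBBBBB
BBBBBB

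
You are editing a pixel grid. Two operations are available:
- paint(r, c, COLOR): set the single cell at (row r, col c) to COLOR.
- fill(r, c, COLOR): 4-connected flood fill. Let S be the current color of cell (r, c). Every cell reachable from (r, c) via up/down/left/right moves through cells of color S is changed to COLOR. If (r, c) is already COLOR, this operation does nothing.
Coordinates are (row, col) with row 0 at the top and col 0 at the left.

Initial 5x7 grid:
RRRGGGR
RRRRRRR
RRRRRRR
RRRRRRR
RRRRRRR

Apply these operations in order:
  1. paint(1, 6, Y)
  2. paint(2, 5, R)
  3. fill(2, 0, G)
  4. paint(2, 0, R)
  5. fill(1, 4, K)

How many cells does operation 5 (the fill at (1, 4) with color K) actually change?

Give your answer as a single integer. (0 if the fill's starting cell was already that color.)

Answer: 32

Derivation:
After op 1 paint(1,6,Y):
RRRGGGR
RRRRRRY
RRRRRRR
RRRRRRR
RRRRRRR
After op 2 paint(2,5,R):
RRRGGGR
RRRRRRY
RRRRRRR
RRRRRRR
RRRRRRR
After op 3 fill(2,0,G) [30 cells changed]:
GGGGGGR
GGGGGGY
GGGGGGG
GGGGGGG
GGGGGGG
After op 4 paint(2,0,R):
GGGGGGR
GGGGGGY
RGGGGGG
GGGGGGG
GGGGGGG
After op 5 fill(1,4,K) [32 cells changed]:
KKKKKKR
KKKKKKY
RKKKKKK
KKKKKKK
KKKKKKK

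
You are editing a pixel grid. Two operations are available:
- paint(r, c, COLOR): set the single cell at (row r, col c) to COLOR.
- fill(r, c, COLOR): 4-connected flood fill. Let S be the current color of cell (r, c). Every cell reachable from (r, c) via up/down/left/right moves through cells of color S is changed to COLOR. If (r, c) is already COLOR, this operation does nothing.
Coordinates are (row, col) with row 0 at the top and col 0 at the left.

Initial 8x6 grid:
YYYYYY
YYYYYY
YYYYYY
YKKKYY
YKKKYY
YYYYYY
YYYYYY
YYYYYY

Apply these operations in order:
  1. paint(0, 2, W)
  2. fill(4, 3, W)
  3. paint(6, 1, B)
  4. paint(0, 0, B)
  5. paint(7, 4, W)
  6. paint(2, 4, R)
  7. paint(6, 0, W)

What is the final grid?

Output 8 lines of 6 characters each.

Answer: BYWYYY
YYYYYY
YYYYRY
YWWWYY
YWWWYY
YYYYYY
WBYYYY
YYYYWY

Derivation:
After op 1 paint(0,2,W):
YYWYYY
YYYYYY
YYYYYY
YKKKYY
YKKKYY
YYYYYY
YYYYYY
YYYYYY
After op 2 fill(4,3,W) [6 cells changed]:
YYWYYY
YYYYYY
YYYYYY
YWWWYY
YWWWYY
YYYYYY
YYYYYY
YYYYYY
After op 3 paint(6,1,B):
YYWYYY
YYYYYY
YYYYYY
YWWWYY
YWWWYY
YYYYYY
YBYYYY
YYYYYY
After op 4 paint(0,0,B):
BYWYYY
YYYYYY
YYYYYY
YWWWYY
YWWWYY
YYYYYY
YBYYYY
YYYYYY
After op 5 paint(7,4,W):
BYWYYY
YYYYYY
YYYYYY
YWWWYY
YWWWYY
YYYYYY
YBYYYY
YYYYWY
After op 6 paint(2,4,R):
BYWYYY
YYYYYY
YYYYRY
YWWWYY
YWWWYY
YYYYYY
YBYYYY
YYYYWY
After op 7 paint(6,0,W):
BYWYYY
YYYYYY
YYYYRY
YWWWYY
YWWWYY
YYYYYY
WBYYYY
YYYYWY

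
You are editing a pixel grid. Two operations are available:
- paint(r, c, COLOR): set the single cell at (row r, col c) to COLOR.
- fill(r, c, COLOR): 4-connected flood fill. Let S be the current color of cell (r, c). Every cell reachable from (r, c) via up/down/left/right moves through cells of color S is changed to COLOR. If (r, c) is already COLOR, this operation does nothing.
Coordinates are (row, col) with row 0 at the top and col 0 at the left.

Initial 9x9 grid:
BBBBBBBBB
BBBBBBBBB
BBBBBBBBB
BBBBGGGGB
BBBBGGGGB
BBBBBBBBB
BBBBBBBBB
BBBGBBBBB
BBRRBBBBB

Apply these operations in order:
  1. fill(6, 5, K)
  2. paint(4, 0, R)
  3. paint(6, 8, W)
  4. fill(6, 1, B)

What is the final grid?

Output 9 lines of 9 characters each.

Answer: BBBBBBBBB
BBBBBBBBB
BBBBBBBBB
BBBBGGGGB
RBBBGGGGB
BBBBBBBBB
BBBBBBBBW
BBBGBBBBB
BBRRBBBBB

Derivation:
After op 1 fill(6,5,K) [70 cells changed]:
KKKKKKKKK
KKKKKKKKK
KKKKKKKKK
KKKKGGGGK
KKKKGGGGK
KKKKKKKKK
KKKKKKKKK
KKKGKKKKK
KKRRKKKKK
After op 2 paint(4,0,R):
KKKKKKKKK
KKKKKKKKK
KKKKKKKKK
KKKKGGGGK
RKKKGGGGK
KKKKKKKKK
KKKKKKKKK
KKKGKKKKK
KKRRKKKKK
After op 3 paint(6,8,W):
KKKKKKKKK
KKKKKKKKK
KKKKKKKKK
KKKKGGGGK
RKKKGGGGK
KKKKKKKKK
KKKKKKKKW
KKKGKKKKK
KKRRKKKKK
After op 4 fill(6,1,B) [68 cells changed]:
BBBBBBBBB
BBBBBBBBB
BBBBBBBBB
BBBBGGGGB
RBBBGGGGB
BBBBBBBBB
BBBBBBBBW
BBBGBBBBB
BBRRBBBBB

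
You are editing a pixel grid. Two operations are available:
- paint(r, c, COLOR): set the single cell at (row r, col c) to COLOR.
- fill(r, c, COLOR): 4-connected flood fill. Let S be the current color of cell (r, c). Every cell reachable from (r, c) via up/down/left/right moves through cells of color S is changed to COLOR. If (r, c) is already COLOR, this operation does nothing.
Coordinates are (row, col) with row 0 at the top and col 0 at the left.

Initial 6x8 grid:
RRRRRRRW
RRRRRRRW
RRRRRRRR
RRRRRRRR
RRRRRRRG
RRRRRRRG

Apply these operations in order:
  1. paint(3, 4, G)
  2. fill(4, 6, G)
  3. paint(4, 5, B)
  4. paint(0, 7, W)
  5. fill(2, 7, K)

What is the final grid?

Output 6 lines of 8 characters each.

Answer: KKKKKKKW
KKKKKKKW
KKKKKKKK
KKKKKKKK
KKKKKBKK
KKKKKKKK

Derivation:
After op 1 paint(3,4,G):
RRRRRRRW
RRRRRRRW
RRRRRRRR
RRRRGRRR
RRRRRRRG
RRRRRRRG
After op 2 fill(4,6,G) [43 cells changed]:
GGGGGGGW
GGGGGGGW
GGGGGGGG
GGGGGGGG
GGGGGGGG
GGGGGGGG
After op 3 paint(4,5,B):
GGGGGGGW
GGGGGGGW
GGGGGGGG
GGGGGGGG
GGGGGBGG
GGGGGGGG
After op 4 paint(0,7,W):
GGGGGGGW
GGGGGGGW
GGGGGGGG
GGGGGGGG
GGGGGBGG
GGGGGGGG
After op 5 fill(2,7,K) [45 cells changed]:
KKKKKKKW
KKKKKKKW
KKKKKKKK
KKKKKKKK
KKKKKBKK
KKKKKKKK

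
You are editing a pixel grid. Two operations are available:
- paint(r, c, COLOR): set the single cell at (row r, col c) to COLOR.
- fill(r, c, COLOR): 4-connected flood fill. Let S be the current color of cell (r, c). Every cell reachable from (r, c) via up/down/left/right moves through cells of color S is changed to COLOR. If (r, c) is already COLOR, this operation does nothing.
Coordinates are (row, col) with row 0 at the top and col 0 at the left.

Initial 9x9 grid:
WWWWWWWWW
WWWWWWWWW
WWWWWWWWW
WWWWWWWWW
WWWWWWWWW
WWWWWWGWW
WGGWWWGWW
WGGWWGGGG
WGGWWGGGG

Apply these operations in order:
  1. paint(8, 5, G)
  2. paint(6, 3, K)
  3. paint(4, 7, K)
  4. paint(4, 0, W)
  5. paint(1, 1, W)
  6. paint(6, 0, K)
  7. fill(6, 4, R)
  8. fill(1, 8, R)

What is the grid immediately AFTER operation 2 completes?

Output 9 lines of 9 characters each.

After op 1 paint(8,5,G):
WWWWWWWWW
WWWWWWWWW
WWWWWWWWW
WWWWWWWWW
WWWWWWWWW
WWWWWWGWW
WGGWWWGWW
WGGWWGGGG
WGGWWGGGG
After op 2 paint(6,3,K):
WWWWWWWWW
WWWWWWWWW
WWWWWWWWW
WWWWWWWWW
WWWWWWWWW
WWWWWWGWW
WGGKWWGWW
WGGWWGGGG
WGGWWGGGG

Answer: WWWWWWWWW
WWWWWWWWW
WWWWWWWWW
WWWWWWWWW
WWWWWWWWW
WWWWWWGWW
WGGKWWGWW
WGGWWGGGG
WGGWWGGGG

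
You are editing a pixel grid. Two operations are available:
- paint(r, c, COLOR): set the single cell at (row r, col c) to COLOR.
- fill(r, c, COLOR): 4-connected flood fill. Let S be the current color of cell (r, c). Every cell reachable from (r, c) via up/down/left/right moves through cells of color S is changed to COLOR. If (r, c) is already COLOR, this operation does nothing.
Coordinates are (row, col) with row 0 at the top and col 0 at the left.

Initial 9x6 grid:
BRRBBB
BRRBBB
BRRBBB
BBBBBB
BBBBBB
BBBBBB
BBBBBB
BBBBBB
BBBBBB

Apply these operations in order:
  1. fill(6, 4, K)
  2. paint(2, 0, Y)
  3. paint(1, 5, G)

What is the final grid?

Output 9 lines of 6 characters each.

After op 1 fill(6,4,K) [48 cells changed]:
KRRKKK
KRRKKK
KRRKKK
KKKKKK
KKKKKK
KKKKKK
KKKKKK
KKKKKK
KKKKKK
After op 2 paint(2,0,Y):
KRRKKK
KRRKKK
YRRKKK
KKKKKK
KKKKKK
KKKKKK
KKKKKK
KKKKKK
KKKKKK
After op 3 paint(1,5,G):
KRRKKK
KRRKKG
YRRKKK
KKKKKK
KKKKKK
KKKKKK
KKKKKK
KKKKKK
KKKKKK

Answer: KRRKKK
KRRKKG
YRRKKK
KKKKKK
KKKKKK
KKKKKK
KKKKKK
KKKKKK
KKKKKK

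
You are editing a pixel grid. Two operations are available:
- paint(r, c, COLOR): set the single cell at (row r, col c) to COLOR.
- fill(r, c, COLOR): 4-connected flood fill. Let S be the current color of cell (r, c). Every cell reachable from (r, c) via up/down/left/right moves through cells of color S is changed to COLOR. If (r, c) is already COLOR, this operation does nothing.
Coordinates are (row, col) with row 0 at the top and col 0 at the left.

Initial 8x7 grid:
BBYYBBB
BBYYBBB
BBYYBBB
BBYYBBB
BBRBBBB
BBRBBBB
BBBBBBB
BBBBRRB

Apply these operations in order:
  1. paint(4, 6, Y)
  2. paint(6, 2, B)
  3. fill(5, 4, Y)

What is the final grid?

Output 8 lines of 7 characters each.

Answer: YYYYYYY
YYYYYYY
YYYYYYY
YYYYYYY
YYRYYYY
YYRYYYY
YYYYYYY
YYYYRRY

Derivation:
After op 1 paint(4,6,Y):
BBYYBBB
BBYYBBB
BBYYBBB
BBYYBBB
BBRBBBY
BBRBBBB
BBBBBBB
BBBBRRB
After op 2 paint(6,2,B):
BBYYBBB
BBYYBBB
BBYYBBB
BBYYBBB
BBRBBBY
BBRBBBB
BBBBBBB
BBBBRRB
After op 3 fill(5,4,Y) [43 cells changed]:
YYYYYYY
YYYYYYY
YYYYYYY
YYYYYYY
YYRYYYY
YYRYYYY
YYYYYYY
YYYYRRY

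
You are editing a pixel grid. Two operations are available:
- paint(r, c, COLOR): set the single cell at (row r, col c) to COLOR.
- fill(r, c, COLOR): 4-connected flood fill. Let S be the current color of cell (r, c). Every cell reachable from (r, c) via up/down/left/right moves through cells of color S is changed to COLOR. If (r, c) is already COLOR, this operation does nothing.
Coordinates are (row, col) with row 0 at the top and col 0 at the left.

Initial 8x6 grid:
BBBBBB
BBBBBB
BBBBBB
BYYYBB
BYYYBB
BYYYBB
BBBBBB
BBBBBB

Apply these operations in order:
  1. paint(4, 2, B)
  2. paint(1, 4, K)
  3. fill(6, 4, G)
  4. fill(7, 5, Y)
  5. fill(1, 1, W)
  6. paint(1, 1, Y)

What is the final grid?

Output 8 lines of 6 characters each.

After op 1 paint(4,2,B):
BBBBBB
BBBBBB
BBBBBB
BYYYBB
BYBYBB
BYYYBB
BBBBBB
BBBBBB
After op 2 paint(1,4,K):
BBBBBB
BBBBKB
BBBBBB
BYYYBB
BYBYBB
BYYYBB
BBBBBB
BBBBBB
After op 3 fill(6,4,G) [38 cells changed]:
GGGGGG
GGGGKG
GGGGGG
GYYYGG
GYBYGG
GYYYGG
GGGGGG
GGGGGG
After op 4 fill(7,5,Y) [38 cells changed]:
YYYYYY
YYYYKY
YYYYYY
YYYYYY
YYBYYY
YYYYYY
YYYYYY
YYYYYY
After op 5 fill(1,1,W) [46 cells changed]:
WWWWWW
WWWWKW
WWWWWW
WWWWWW
WWBWWW
WWWWWW
WWWWWW
WWWWWW
After op 6 paint(1,1,Y):
WWWWWW
WYWWKW
WWWWWW
WWWWWW
WWBWWW
WWWWWW
WWWWWW
WWWWWW

Answer: WWWWWW
WYWWKW
WWWWWW
WWWWWW
WWBWWW
WWWWWW
WWWWWW
WWWWWW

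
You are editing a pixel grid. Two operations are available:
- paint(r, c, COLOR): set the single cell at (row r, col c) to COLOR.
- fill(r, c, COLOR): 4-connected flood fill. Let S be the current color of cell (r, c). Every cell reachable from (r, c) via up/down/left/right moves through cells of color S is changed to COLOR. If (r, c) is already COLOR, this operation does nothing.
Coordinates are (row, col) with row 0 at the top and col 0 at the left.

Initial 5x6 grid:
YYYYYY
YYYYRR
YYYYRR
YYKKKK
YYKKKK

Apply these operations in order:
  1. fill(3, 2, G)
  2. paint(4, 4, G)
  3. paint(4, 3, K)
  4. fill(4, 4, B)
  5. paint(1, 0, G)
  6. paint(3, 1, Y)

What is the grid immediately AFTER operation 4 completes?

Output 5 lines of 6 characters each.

After op 1 fill(3,2,G) [8 cells changed]:
YYYYYY
YYYYRR
YYYYRR
YYGGGG
YYGGGG
After op 2 paint(4,4,G):
YYYYYY
YYYYRR
YYYYRR
YYGGGG
YYGGGG
After op 3 paint(4,3,K):
YYYYYY
YYYYRR
YYYYRR
YYGGGG
YYGKGG
After op 4 fill(4,4,B) [7 cells changed]:
YYYYYY
YYYYRR
YYYYRR
YYBBBB
YYBKBB

Answer: YYYYYY
YYYYRR
YYYYRR
YYBBBB
YYBKBB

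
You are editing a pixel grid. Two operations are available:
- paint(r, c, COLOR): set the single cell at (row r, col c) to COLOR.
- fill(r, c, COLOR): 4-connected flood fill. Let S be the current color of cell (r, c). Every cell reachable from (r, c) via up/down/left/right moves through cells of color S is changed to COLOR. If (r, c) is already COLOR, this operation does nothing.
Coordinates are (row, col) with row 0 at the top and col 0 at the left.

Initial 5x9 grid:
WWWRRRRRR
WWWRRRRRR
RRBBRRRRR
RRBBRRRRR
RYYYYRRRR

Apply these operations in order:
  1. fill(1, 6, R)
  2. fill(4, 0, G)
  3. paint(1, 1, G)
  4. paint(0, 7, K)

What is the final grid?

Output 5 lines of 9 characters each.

Answer: WWWRRRRKR
WGWRRRRRR
GGBBRRRRR
GGBBRRRRR
GYYYYRRRR

Derivation:
After op 1 fill(1,6,R) [0 cells changed]:
WWWRRRRRR
WWWRRRRRR
RRBBRRRRR
RRBBRRRRR
RYYYYRRRR
After op 2 fill(4,0,G) [5 cells changed]:
WWWRRRRRR
WWWRRRRRR
GGBBRRRRR
GGBBRRRRR
GYYYYRRRR
After op 3 paint(1,1,G):
WWWRRRRRR
WGWRRRRRR
GGBBRRRRR
GGBBRRRRR
GYYYYRRRR
After op 4 paint(0,7,K):
WWWRRRRKR
WGWRRRRRR
GGBBRRRRR
GGBBRRRRR
GYYYYRRRR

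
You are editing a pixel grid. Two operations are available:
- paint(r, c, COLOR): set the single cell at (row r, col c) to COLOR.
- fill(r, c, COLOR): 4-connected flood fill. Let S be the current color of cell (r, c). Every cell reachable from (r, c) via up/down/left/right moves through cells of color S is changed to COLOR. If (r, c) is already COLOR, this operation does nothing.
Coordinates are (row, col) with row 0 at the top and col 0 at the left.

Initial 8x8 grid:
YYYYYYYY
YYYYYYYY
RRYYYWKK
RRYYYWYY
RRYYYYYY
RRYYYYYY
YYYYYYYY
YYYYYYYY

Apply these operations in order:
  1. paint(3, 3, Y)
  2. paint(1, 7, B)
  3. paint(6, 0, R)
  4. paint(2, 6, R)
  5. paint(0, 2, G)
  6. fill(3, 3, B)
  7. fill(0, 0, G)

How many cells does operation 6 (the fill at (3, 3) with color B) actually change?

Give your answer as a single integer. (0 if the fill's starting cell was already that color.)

After op 1 paint(3,3,Y):
YYYYYYYY
YYYYYYYY
RRYYYWKK
RRYYYWYY
RRYYYYYY
RRYYYYYY
YYYYYYYY
YYYYYYYY
After op 2 paint(1,7,B):
YYYYYYYY
YYYYYYYB
RRYYYWKK
RRYYYWYY
RRYYYYYY
RRYYYYYY
YYYYYYYY
YYYYYYYY
After op 3 paint(6,0,R):
YYYYYYYY
YYYYYYYB
RRYYYWKK
RRYYYWYY
RRYYYYYY
RRYYYYYY
RYYYYYYY
YYYYYYYY
After op 4 paint(2,6,R):
YYYYYYYY
YYYYYYYB
RRYYYWRK
RRYYYWYY
RRYYYYYY
RRYYYYYY
RYYYYYYY
YYYYYYYY
After op 5 paint(0,2,G):
YYGYYYYY
YYYYYYYB
RRYYYWRK
RRYYYWYY
RRYYYYYY
RRYYYYYY
RYYYYYYY
YYYYYYYY
After op 6 fill(3,3,B) [49 cells changed]:
BBGBBBBB
BBBBBBBB
RRBBBWRK
RRBBBWBB
RRBBBBBB
RRBBBBBB
RBBBBBBB
BBBBBBBB

Answer: 49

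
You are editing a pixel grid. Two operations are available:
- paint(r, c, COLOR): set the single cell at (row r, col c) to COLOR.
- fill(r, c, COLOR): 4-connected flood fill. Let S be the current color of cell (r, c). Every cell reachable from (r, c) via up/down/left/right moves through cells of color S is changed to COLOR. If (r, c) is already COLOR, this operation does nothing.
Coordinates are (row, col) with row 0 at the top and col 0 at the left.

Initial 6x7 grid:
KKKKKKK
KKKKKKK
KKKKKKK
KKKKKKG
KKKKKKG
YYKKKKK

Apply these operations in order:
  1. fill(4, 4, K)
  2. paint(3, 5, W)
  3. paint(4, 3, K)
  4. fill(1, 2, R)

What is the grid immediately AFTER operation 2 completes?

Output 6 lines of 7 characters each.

After op 1 fill(4,4,K) [0 cells changed]:
KKKKKKK
KKKKKKK
KKKKKKK
KKKKKKG
KKKKKKG
YYKKKKK
After op 2 paint(3,5,W):
KKKKKKK
KKKKKKK
KKKKKKK
KKKKKWG
KKKKKKG
YYKKKKK

Answer: KKKKKKK
KKKKKKK
KKKKKKK
KKKKKWG
KKKKKKG
YYKKKKK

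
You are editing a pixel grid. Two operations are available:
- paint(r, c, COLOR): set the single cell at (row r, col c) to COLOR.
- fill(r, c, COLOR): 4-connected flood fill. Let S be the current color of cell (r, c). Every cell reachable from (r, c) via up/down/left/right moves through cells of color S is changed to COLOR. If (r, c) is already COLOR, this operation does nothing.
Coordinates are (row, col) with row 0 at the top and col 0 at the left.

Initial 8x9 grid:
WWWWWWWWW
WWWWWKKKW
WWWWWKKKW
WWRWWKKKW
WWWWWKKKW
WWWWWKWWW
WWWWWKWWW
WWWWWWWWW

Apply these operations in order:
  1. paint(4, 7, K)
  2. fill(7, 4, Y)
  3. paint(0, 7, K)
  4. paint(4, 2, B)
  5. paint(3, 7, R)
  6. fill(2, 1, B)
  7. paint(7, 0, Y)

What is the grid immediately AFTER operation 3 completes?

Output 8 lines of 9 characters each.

After op 1 paint(4,7,K):
WWWWWWWWW
WWWWWKKKW
WWWWWKKKW
WWRWWKKKW
WWWWWKKKW
WWWWWKWWW
WWWWWKWWW
WWWWWWWWW
After op 2 fill(7,4,Y) [57 cells changed]:
YYYYYYYYY
YYYYYKKKY
YYYYYKKKY
YYRYYKKKY
YYYYYKKKY
YYYYYKYYY
YYYYYKYYY
YYYYYYYYY
After op 3 paint(0,7,K):
YYYYYYYKY
YYYYYKKKY
YYYYYKKKY
YYRYYKKKY
YYYYYKKKY
YYYYYKYYY
YYYYYKYYY
YYYYYYYYY

Answer: YYYYYYYKY
YYYYYKKKY
YYYYYKKKY
YYRYYKKKY
YYYYYKKKY
YYYYYKYYY
YYYYYKYYY
YYYYYYYYY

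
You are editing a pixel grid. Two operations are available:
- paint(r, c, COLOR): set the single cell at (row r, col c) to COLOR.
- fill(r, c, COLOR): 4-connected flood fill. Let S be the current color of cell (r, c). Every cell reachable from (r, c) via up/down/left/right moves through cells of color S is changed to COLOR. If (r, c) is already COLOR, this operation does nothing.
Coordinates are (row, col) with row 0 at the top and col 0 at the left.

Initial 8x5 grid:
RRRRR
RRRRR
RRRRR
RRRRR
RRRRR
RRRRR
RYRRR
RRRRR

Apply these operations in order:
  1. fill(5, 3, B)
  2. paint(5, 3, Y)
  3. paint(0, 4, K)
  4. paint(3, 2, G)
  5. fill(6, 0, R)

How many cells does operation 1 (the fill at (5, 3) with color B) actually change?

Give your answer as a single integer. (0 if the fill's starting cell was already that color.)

Answer: 39

Derivation:
After op 1 fill(5,3,B) [39 cells changed]:
BBBBB
BBBBB
BBBBB
BBBBB
BBBBB
BBBBB
BYBBB
BBBBB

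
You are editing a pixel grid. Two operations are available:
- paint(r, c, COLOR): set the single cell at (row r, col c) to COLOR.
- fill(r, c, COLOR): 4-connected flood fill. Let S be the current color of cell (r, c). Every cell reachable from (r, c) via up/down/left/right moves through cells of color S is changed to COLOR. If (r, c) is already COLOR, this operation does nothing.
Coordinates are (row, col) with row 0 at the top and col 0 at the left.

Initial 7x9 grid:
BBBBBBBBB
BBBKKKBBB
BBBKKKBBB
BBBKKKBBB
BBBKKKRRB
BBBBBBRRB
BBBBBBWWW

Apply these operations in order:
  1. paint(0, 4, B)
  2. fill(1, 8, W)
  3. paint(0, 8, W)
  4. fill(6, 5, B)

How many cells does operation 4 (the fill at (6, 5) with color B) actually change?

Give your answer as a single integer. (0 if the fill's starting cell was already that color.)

Answer: 47

Derivation:
After op 1 paint(0,4,B):
BBBBBBBBB
BBBKKKBBB
BBBKKKBBB
BBBKKKBBB
BBBKKKRRB
BBBBBBRRB
BBBBBBWWW
After op 2 fill(1,8,W) [44 cells changed]:
WWWWWWWWW
WWWKKKWWW
WWWKKKWWW
WWWKKKWWW
WWWKKKRRW
WWWWWWRRW
WWWWWWWWW
After op 3 paint(0,8,W):
WWWWWWWWW
WWWKKKWWW
WWWKKKWWW
WWWKKKWWW
WWWKKKRRW
WWWWWWRRW
WWWWWWWWW
After op 4 fill(6,5,B) [47 cells changed]:
BBBBBBBBB
BBBKKKBBB
BBBKKKBBB
BBBKKKBBB
BBBKKKRRB
BBBBBBRRB
BBBBBBBBB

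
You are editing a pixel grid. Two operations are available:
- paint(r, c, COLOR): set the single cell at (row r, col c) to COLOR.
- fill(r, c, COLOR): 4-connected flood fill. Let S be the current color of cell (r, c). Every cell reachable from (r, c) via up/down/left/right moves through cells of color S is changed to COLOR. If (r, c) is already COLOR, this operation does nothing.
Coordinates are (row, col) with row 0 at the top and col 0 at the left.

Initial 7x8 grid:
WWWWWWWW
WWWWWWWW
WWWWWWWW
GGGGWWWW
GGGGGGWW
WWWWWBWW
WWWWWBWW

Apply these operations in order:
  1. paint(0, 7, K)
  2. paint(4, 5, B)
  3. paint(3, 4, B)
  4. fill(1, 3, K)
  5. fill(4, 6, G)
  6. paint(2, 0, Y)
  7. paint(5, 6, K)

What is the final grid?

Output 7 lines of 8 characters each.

After op 1 paint(0,7,K):
WWWWWWWK
WWWWWWWW
WWWWWWWW
GGGGWWWW
GGGGGGWW
WWWWWBWW
WWWWWBWW
After op 2 paint(4,5,B):
WWWWWWWK
WWWWWWWW
WWWWWWWW
GGGGWWWW
GGGGGBWW
WWWWWBWW
WWWWWBWW
After op 3 paint(3,4,B):
WWWWWWWK
WWWWWWWW
WWWWWWWW
GGGGBWWW
GGGGGBWW
WWWWWBWW
WWWWWBWW
After op 4 fill(1,3,K) [32 cells changed]:
KKKKKKKK
KKKKKKKK
KKKKKKKK
GGGGBKKK
GGGGGBKK
WWWWWBKK
WWWWWBKK
After op 5 fill(4,6,G) [33 cells changed]:
GGGGGGGG
GGGGGGGG
GGGGGGGG
GGGGBGGG
GGGGGBGG
WWWWWBGG
WWWWWBGG
After op 6 paint(2,0,Y):
GGGGGGGG
GGGGGGGG
YGGGGGGG
GGGGBGGG
GGGGGBGG
WWWWWBGG
WWWWWBGG
After op 7 paint(5,6,K):
GGGGGGGG
GGGGGGGG
YGGGGGGG
GGGGBGGG
GGGGGBGG
WWWWWBKG
WWWWWBGG

Answer: GGGGGGGG
GGGGGGGG
YGGGGGGG
GGGGBGGG
GGGGGBGG
WWWWWBKG
WWWWWBGG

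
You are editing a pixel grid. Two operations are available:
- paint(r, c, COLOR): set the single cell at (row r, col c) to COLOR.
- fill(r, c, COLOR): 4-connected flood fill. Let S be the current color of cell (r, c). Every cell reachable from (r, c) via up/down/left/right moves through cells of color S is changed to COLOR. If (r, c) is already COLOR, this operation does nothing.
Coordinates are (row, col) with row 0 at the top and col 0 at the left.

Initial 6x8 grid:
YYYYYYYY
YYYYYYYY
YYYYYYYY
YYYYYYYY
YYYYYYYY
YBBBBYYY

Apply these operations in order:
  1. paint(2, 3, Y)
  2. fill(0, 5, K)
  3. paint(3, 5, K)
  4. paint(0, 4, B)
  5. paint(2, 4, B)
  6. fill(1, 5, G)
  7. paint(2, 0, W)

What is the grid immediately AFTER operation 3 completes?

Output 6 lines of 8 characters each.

After op 1 paint(2,3,Y):
YYYYYYYY
YYYYYYYY
YYYYYYYY
YYYYYYYY
YYYYYYYY
YBBBBYYY
After op 2 fill(0,5,K) [44 cells changed]:
KKKKKKKK
KKKKKKKK
KKKKKKKK
KKKKKKKK
KKKKKKKK
KBBBBKKK
After op 3 paint(3,5,K):
KKKKKKKK
KKKKKKKK
KKKKKKKK
KKKKKKKK
KKKKKKKK
KBBBBKKK

Answer: KKKKKKKK
KKKKKKKK
KKKKKKKK
KKKKKKKK
KKKKKKKK
KBBBBKKK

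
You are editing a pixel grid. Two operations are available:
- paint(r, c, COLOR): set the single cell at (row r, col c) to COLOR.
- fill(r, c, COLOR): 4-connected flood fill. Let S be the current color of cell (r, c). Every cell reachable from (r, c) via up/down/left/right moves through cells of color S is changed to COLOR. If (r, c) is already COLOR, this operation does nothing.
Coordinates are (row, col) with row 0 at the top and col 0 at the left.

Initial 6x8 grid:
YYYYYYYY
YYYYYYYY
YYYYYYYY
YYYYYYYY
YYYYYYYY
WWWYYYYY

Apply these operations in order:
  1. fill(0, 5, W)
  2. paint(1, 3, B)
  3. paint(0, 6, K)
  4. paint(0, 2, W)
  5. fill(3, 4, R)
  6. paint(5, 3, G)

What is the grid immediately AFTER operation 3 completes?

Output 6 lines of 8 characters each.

Answer: WWWWWWKW
WWWBWWWW
WWWWWWWW
WWWWWWWW
WWWWWWWW
WWWWWWWW

Derivation:
After op 1 fill(0,5,W) [45 cells changed]:
WWWWWWWW
WWWWWWWW
WWWWWWWW
WWWWWWWW
WWWWWWWW
WWWWWWWW
After op 2 paint(1,3,B):
WWWWWWWW
WWWBWWWW
WWWWWWWW
WWWWWWWW
WWWWWWWW
WWWWWWWW
After op 3 paint(0,6,K):
WWWWWWKW
WWWBWWWW
WWWWWWWW
WWWWWWWW
WWWWWWWW
WWWWWWWW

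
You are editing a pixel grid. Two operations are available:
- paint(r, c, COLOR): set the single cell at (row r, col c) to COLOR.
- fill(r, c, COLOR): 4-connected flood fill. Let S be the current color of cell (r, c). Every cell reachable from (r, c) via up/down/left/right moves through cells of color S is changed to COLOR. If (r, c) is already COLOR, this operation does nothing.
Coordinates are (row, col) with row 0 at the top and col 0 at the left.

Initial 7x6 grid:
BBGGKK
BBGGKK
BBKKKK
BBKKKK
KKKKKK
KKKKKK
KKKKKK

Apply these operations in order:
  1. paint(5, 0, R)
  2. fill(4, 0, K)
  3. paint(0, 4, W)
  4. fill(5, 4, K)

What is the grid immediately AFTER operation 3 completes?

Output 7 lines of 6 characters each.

Answer: BBGGWK
BBGGKK
BBKKKK
BBKKKK
KKKKKK
RKKKKK
KKKKKK

Derivation:
After op 1 paint(5,0,R):
BBGGKK
BBGGKK
BBKKKK
BBKKKK
KKKKKK
RKKKKK
KKKKKK
After op 2 fill(4,0,K) [0 cells changed]:
BBGGKK
BBGGKK
BBKKKK
BBKKKK
KKKKKK
RKKKKK
KKKKKK
After op 3 paint(0,4,W):
BBGGWK
BBGGKK
BBKKKK
BBKKKK
KKKKKK
RKKKKK
KKKKKK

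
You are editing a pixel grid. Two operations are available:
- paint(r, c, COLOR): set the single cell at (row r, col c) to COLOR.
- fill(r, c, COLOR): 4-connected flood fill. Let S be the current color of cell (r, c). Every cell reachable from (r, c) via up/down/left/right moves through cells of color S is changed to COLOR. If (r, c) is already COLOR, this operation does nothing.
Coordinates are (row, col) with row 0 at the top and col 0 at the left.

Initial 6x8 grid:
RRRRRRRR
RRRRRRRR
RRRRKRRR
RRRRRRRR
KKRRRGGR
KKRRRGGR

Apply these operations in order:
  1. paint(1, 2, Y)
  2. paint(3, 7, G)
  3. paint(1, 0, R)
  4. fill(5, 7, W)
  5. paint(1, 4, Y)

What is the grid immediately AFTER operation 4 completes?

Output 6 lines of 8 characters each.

Answer: RRRRRRRR
RRYRRRRR
RRRRKRRR
RRRRRRRG
KKRRRGGW
KKRRRGGW

Derivation:
After op 1 paint(1,2,Y):
RRRRRRRR
RRYRRRRR
RRRRKRRR
RRRRRRRR
KKRRRGGR
KKRRRGGR
After op 2 paint(3,7,G):
RRRRRRRR
RRYRRRRR
RRRRKRRR
RRRRRRRG
KKRRRGGR
KKRRRGGR
After op 3 paint(1,0,R):
RRRRRRRR
RRYRRRRR
RRRRKRRR
RRRRRRRG
KKRRRGGR
KKRRRGGR
After op 4 fill(5,7,W) [2 cells changed]:
RRRRRRRR
RRYRRRRR
RRRRKRRR
RRRRRRRG
KKRRRGGW
KKRRRGGW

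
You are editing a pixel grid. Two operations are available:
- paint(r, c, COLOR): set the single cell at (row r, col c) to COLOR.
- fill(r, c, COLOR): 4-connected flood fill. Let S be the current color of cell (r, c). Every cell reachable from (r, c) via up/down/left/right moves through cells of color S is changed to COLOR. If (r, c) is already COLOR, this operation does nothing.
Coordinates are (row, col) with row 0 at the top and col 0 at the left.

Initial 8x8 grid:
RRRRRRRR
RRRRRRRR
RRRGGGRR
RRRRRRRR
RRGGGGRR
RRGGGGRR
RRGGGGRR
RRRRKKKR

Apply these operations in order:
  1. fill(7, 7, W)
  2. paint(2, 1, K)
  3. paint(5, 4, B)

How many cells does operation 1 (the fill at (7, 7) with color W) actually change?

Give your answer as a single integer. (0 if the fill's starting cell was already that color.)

Answer: 46

Derivation:
After op 1 fill(7,7,W) [46 cells changed]:
WWWWWWWW
WWWWWWWW
WWWGGGWW
WWWWWWWW
WWGGGGWW
WWGGGGWW
WWGGGGWW
WWWWKKKW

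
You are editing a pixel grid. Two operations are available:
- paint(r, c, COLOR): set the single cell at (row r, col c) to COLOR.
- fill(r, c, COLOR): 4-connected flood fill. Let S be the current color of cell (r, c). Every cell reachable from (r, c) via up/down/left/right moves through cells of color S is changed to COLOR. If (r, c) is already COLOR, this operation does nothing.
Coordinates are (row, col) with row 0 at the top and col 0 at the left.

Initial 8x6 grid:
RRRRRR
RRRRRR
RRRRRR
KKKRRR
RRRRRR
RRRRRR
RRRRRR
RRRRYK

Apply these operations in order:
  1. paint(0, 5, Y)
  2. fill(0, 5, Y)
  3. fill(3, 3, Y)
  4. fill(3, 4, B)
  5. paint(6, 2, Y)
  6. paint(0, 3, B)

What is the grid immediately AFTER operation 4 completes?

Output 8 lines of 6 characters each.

After op 1 paint(0,5,Y):
RRRRRY
RRRRRR
RRRRRR
KKKRRR
RRRRRR
RRRRRR
RRRRRR
RRRRYK
After op 2 fill(0,5,Y) [0 cells changed]:
RRRRRY
RRRRRR
RRRRRR
KKKRRR
RRRRRR
RRRRRR
RRRRRR
RRRRYK
After op 3 fill(3,3,Y) [42 cells changed]:
YYYYYY
YYYYYY
YYYYYY
KKKYYY
YYYYYY
YYYYYY
YYYYYY
YYYYYK
After op 4 fill(3,4,B) [44 cells changed]:
BBBBBB
BBBBBB
BBBBBB
KKKBBB
BBBBBB
BBBBBB
BBBBBB
BBBBBK

Answer: BBBBBB
BBBBBB
BBBBBB
KKKBBB
BBBBBB
BBBBBB
BBBBBB
BBBBBK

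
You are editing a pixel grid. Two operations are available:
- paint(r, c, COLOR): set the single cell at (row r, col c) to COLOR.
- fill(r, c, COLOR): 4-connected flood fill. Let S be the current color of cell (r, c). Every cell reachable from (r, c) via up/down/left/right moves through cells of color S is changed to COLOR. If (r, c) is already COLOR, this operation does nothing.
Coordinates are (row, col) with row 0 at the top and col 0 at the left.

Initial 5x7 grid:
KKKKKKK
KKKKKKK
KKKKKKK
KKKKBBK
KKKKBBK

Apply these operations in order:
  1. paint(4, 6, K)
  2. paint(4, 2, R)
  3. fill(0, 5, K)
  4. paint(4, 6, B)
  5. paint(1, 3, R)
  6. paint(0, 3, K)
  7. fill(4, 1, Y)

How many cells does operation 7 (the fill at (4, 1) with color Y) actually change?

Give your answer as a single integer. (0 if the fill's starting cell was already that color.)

Answer: 28

Derivation:
After op 1 paint(4,6,K):
KKKKKKK
KKKKKKK
KKKKKKK
KKKKBBK
KKKKBBK
After op 2 paint(4,2,R):
KKKKKKK
KKKKKKK
KKKKKKK
KKKKBBK
KKRKBBK
After op 3 fill(0,5,K) [0 cells changed]:
KKKKKKK
KKKKKKK
KKKKKKK
KKKKBBK
KKRKBBK
After op 4 paint(4,6,B):
KKKKKKK
KKKKKKK
KKKKKKK
KKKKBBK
KKRKBBB
After op 5 paint(1,3,R):
KKKKKKK
KKKRKKK
KKKKKKK
KKKKBBK
KKRKBBB
After op 6 paint(0,3,K):
KKKKKKK
KKKRKKK
KKKKKKK
KKKKBBK
KKRKBBB
After op 7 fill(4,1,Y) [28 cells changed]:
YYYYYYY
YYYRYYY
YYYYYYY
YYYYBBY
YYRYBBB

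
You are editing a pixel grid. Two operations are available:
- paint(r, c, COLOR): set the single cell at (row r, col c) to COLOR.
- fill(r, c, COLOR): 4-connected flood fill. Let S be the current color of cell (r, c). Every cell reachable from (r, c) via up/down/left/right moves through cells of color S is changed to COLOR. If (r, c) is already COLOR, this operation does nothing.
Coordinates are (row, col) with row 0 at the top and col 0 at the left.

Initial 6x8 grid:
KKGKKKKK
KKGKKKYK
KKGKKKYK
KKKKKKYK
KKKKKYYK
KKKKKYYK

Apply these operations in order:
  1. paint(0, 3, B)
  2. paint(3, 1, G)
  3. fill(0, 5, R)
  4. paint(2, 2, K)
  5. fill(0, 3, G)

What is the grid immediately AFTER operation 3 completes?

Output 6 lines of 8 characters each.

Answer: RRGBRRRR
RRGRRRYR
RRGRRRYR
RGRRRRYR
RRRRRYYR
RRRRRYYR

Derivation:
After op 1 paint(0,3,B):
KKGBKKKK
KKGKKKYK
KKGKKKYK
KKKKKKYK
KKKKKYYK
KKKKKYYK
After op 2 paint(3,1,G):
KKGBKKKK
KKGKKKYK
KKGKKKYK
KGKKKKYK
KKKKKYYK
KKKKKYYK
After op 3 fill(0,5,R) [36 cells changed]:
RRGBRRRR
RRGRRRYR
RRGRRRYR
RGRRRRYR
RRRRRYYR
RRRRRYYR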